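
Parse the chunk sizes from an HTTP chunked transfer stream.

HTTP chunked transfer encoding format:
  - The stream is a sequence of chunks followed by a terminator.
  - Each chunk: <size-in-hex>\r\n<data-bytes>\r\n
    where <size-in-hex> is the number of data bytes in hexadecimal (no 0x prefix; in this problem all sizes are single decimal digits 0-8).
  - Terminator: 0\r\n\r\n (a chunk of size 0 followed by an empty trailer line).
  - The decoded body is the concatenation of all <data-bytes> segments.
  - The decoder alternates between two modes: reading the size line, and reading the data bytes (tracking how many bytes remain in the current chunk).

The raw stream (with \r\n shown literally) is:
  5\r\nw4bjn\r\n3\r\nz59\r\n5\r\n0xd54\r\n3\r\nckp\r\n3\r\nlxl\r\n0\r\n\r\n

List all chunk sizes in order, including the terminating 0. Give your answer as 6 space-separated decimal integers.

Answer: 5 3 5 3 3 0

Derivation:
Chunk 1: stream[0..1]='5' size=0x5=5, data at stream[3..8]='w4bjn' -> body[0..5], body so far='w4bjn'
Chunk 2: stream[10..11]='3' size=0x3=3, data at stream[13..16]='z59' -> body[5..8], body so far='w4bjnz59'
Chunk 3: stream[18..19]='5' size=0x5=5, data at stream[21..26]='0xd54' -> body[8..13], body so far='w4bjnz590xd54'
Chunk 4: stream[28..29]='3' size=0x3=3, data at stream[31..34]='ckp' -> body[13..16], body so far='w4bjnz590xd54ckp'
Chunk 5: stream[36..37]='3' size=0x3=3, data at stream[39..42]='lxl' -> body[16..19], body so far='w4bjnz590xd54ckplxl'
Chunk 6: stream[44..45]='0' size=0 (terminator). Final body='w4bjnz590xd54ckplxl' (19 bytes)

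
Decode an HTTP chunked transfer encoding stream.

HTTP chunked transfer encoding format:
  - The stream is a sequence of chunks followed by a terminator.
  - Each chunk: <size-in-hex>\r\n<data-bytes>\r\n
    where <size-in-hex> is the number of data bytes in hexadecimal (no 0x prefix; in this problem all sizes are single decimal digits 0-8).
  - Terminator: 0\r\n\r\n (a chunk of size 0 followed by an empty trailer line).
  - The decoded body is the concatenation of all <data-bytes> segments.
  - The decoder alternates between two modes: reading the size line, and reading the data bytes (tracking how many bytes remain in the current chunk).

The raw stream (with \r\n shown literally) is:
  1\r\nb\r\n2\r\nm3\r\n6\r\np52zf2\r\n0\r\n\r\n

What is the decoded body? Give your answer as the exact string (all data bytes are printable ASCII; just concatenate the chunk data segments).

Answer: bm3p52zf2

Derivation:
Chunk 1: stream[0..1]='1' size=0x1=1, data at stream[3..4]='b' -> body[0..1], body so far='b'
Chunk 2: stream[6..7]='2' size=0x2=2, data at stream[9..11]='m3' -> body[1..3], body so far='bm3'
Chunk 3: stream[13..14]='6' size=0x6=6, data at stream[16..22]='p52zf2' -> body[3..9], body so far='bm3p52zf2'
Chunk 4: stream[24..25]='0' size=0 (terminator). Final body='bm3p52zf2' (9 bytes)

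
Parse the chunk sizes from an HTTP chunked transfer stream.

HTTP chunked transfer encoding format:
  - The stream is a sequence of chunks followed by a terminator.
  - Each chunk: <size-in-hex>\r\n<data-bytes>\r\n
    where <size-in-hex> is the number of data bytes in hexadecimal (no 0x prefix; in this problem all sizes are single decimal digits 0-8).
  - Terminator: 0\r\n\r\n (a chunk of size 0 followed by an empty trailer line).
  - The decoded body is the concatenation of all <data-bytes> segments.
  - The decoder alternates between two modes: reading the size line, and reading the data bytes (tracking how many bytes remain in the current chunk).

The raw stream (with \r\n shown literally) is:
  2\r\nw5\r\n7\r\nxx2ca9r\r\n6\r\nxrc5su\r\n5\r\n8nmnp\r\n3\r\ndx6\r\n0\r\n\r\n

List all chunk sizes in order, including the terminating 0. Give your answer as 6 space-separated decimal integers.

Chunk 1: stream[0..1]='2' size=0x2=2, data at stream[3..5]='w5' -> body[0..2], body so far='w5'
Chunk 2: stream[7..8]='7' size=0x7=7, data at stream[10..17]='xx2ca9r' -> body[2..9], body so far='w5xx2ca9r'
Chunk 3: stream[19..20]='6' size=0x6=6, data at stream[22..28]='xrc5su' -> body[9..15], body so far='w5xx2ca9rxrc5su'
Chunk 4: stream[30..31]='5' size=0x5=5, data at stream[33..38]='8nmnp' -> body[15..20], body so far='w5xx2ca9rxrc5su8nmnp'
Chunk 5: stream[40..41]='3' size=0x3=3, data at stream[43..46]='dx6' -> body[20..23], body so far='w5xx2ca9rxrc5su8nmnpdx6'
Chunk 6: stream[48..49]='0' size=0 (terminator). Final body='w5xx2ca9rxrc5su8nmnpdx6' (23 bytes)

Answer: 2 7 6 5 3 0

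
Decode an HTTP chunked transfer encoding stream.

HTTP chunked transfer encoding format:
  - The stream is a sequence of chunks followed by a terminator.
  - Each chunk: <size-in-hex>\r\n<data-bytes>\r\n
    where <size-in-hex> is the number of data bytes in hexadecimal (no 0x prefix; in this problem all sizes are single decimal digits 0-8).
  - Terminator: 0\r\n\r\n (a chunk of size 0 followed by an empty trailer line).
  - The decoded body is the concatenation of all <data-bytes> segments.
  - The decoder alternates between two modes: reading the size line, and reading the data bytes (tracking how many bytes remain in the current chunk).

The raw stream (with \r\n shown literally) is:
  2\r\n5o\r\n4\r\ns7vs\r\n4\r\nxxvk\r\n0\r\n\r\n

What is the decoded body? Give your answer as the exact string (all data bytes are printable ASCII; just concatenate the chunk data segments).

Chunk 1: stream[0..1]='2' size=0x2=2, data at stream[3..5]='5o' -> body[0..2], body so far='5o'
Chunk 2: stream[7..8]='4' size=0x4=4, data at stream[10..14]='s7vs' -> body[2..6], body so far='5os7vs'
Chunk 3: stream[16..17]='4' size=0x4=4, data at stream[19..23]='xxvk' -> body[6..10], body so far='5os7vsxxvk'
Chunk 4: stream[25..26]='0' size=0 (terminator). Final body='5os7vsxxvk' (10 bytes)

Answer: 5os7vsxxvk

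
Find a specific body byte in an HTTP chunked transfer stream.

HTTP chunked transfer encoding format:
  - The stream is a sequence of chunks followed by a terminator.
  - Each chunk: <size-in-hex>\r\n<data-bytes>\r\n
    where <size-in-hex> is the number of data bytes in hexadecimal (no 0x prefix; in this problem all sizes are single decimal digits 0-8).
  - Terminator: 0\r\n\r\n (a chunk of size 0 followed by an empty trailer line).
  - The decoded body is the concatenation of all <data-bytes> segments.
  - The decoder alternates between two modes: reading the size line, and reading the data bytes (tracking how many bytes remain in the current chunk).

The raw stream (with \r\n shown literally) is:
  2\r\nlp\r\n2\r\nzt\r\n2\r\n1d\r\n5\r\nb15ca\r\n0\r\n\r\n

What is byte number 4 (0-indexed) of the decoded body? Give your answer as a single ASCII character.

Chunk 1: stream[0..1]='2' size=0x2=2, data at stream[3..5]='lp' -> body[0..2], body so far='lp'
Chunk 2: stream[7..8]='2' size=0x2=2, data at stream[10..12]='zt' -> body[2..4], body so far='lpzt'
Chunk 3: stream[14..15]='2' size=0x2=2, data at stream[17..19]='1d' -> body[4..6], body so far='lpzt1d'
Chunk 4: stream[21..22]='5' size=0x5=5, data at stream[24..29]='b15ca' -> body[6..11], body so far='lpzt1db15ca'
Chunk 5: stream[31..32]='0' size=0 (terminator). Final body='lpzt1db15ca' (11 bytes)
Body byte 4 = '1'

Answer: 1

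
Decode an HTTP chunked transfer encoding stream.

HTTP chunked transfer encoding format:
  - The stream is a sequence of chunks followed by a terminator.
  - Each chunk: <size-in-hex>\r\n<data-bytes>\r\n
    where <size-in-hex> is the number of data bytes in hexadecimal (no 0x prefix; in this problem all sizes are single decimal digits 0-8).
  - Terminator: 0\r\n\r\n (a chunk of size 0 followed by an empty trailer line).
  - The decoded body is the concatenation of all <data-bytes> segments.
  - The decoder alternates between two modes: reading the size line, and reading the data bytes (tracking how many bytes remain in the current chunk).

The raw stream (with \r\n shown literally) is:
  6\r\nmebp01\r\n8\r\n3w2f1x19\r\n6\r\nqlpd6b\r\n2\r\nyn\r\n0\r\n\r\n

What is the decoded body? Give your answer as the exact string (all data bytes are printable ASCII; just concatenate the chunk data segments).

Answer: mebp013w2f1x19qlpd6byn

Derivation:
Chunk 1: stream[0..1]='6' size=0x6=6, data at stream[3..9]='mebp01' -> body[0..6], body so far='mebp01'
Chunk 2: stream[11..12]='8' size=0x8=8, data at stream[14..22]='3w2f1x19' -> body[6..14], body so far='mebp013w2f1x19'
Chunk 3: stream[24..25]='6' size=0x6=6, data at stream[27..33]='qlpd6b' -> body[14..20], body so far='mebp013w2f1x19qlpd6b'
Chunk 4: stream[35..36]='2' size=0x2=2, data at stream[38..40]='yn' -> body[20..22], body so far='mebp013w2f1x19qlpd6byn'
Chunk 5: stream[42..43]='0' size=0 (terminator). Final body='mebp013w2f1x19qlpd6byn' (22 bytes)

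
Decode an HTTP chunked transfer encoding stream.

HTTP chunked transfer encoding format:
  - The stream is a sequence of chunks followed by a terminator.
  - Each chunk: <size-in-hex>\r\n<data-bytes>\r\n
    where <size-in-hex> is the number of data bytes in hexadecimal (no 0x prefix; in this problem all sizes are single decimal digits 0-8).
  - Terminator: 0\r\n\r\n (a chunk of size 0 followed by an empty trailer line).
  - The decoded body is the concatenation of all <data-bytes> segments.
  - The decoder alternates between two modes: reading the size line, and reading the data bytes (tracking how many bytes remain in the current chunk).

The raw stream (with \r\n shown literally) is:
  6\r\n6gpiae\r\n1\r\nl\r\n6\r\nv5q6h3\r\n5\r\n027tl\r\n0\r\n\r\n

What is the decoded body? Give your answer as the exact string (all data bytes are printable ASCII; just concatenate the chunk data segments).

Chunk 1: stream[0..1]='6' size=0x6=6, data at stream[3..9]='6gpiae' -> body[0..6], body so far='6gpiae'
Chunk 2: stream[11..12]='1' size=0x1=1, data at stream[14..15]='l' -> body[6..7], body so far='6gpiael'
Chunk 3: stream[17..18]='6' size=0x6=6, data at stream[20..26]='v5q6h3' -> body[7..13], body so far='6gpiaelv5q6h3'
Chunk 4: stream[28..29]='5' size=0x5=5, data at stream[31..36]='027tl' -> body[13..18], body so far='6gpiaelv5q6h3027tl'
Chunk 5: stream[38..39]='0' size=0 (terminator). Final body='6gpiaelv5q6h3027tl' (18 bytes)

Answer: 6gpiaelv5q6h3027tl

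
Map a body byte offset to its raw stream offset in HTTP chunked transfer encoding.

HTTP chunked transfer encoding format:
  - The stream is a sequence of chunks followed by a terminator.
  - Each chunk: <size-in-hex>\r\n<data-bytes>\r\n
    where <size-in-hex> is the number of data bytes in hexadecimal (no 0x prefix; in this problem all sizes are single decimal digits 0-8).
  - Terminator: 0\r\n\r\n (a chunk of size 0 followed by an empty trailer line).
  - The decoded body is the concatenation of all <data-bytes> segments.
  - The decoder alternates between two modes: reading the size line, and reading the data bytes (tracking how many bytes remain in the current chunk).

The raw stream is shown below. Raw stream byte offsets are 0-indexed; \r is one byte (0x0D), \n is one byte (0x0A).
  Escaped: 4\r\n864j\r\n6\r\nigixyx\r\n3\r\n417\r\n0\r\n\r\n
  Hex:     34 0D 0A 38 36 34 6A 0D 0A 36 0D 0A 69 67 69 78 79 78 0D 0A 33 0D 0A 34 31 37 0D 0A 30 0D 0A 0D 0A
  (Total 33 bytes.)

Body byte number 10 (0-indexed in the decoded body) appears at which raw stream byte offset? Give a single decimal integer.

Answer: 23

Derivation:
Chunk 1: stream[0..1]='4' size=0x4=4, data at stream[3..7]='864j' -> body[0..4], body so far='864j'
Chunk 2: stream[9..10]='6' size=0x6=6, data at stream[12..18]='igixyx' -> body[4..10], body so far='864jigixyx'
Chunk 3: stream[20..21]='3' size=0x3=3, data at stream[23..26]='417' -> body[10..13], body so far='864jigixyx417'
Chunk 4: stream[28..29]='0' size=0 (terminator). Final body='864jigixyx417' (13 bytes)
Body byte 10 at stream offset 23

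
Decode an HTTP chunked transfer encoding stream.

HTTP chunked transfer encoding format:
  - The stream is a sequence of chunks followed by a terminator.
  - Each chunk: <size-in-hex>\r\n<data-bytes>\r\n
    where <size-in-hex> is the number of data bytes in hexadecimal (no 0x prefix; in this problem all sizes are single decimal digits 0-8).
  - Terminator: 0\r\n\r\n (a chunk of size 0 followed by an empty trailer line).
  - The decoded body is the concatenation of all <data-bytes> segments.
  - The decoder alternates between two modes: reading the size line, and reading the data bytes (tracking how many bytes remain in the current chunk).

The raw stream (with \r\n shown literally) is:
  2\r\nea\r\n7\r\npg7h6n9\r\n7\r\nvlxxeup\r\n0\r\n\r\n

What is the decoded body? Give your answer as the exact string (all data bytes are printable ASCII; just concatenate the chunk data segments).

Answer: eapg7h6n9vlxxeup

Derivation:
Chunk 1: stream[0..1]='2' size=0x2=2, data at stream[3..5]='ea' -> body[0..2], body so far='ea'
Chunk 2: stream[7..8]='7' size=0x7=7, data at stream[10..17]='pg7h6n9' -> body[2..9], body so far='eapg7h6n9'
Chunk 3: stream[19..20]='7' size=0x7=7, data at stream[22..29]='vlxxeup' -> body[9..16], body so far='eapg7h6n9vlxxeup'
Chunk 4: stream[31..32]='0' size=0 (terminator). Final body='eapg7h6n9vlxxeup' (16 bytes)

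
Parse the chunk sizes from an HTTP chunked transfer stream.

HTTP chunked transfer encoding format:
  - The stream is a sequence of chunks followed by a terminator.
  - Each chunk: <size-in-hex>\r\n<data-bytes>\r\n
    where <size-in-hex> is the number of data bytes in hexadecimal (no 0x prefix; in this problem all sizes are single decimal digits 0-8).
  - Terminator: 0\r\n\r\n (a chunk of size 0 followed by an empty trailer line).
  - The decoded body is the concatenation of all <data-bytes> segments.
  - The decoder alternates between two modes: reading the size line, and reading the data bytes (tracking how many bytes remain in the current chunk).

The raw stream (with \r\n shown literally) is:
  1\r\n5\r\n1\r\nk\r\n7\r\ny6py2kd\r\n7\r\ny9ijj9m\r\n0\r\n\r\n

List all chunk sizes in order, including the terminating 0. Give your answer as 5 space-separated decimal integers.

Chunk 1: stream[0..1]='1' size=0x1=1, data at stream[3..4]='5' -> body[0..1], body so far='5'
Chunk 2: stream[6..7]='1' size=0x1=1, data at stream[9..10]='k' -> body[1..2], body so far='5k'
Chunk 3: stream[12..13]='7' size=0x7=7, data at stream[15..22]='y6py2kd' -> body[2..9], body so far='5ky6py2kd'
Chunk 4: stream[24..25]='7' size=0x7=7, data at stream[27..34]='y9ijj9m' -> body[9..16], body so far='5ky6py2kdy9ijj9m'
Chunk 5: stream[36..37]='0' size=0 (terminator). Final body='5ky6py2kdy9ijj9m' (16 bytes)

Answer: 1 1 7 7 0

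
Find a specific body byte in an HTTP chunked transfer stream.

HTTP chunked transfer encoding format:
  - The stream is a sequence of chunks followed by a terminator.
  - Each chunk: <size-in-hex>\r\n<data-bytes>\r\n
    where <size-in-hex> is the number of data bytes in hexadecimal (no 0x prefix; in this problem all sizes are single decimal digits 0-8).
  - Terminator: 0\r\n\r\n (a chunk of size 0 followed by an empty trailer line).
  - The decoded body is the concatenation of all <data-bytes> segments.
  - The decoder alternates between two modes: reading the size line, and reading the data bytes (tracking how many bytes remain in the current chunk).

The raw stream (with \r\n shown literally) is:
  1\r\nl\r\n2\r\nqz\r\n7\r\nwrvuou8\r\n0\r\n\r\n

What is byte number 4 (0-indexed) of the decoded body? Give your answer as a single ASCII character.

Chunk 1: stream[0..1]='1' size=0x1=1, data at stream[3..4]='l' -> body[0..1], body so far='l'
Chunk 2: stream[6..7]='2' size=0x2=2, data at stream[9..11]='qz' -> body[1..3], body so far='lqz'
Chunk 3: stream[13..14]='7' size=0x7=7, data at stream[16..23]='wrvuou8' -> body[3..10], body so far='lqzwrvuou8'
Chunk 4: stream[25..26]='0' size=0 (terminator). Final body='lqzwrvuou8' (10 bytes)
Body byte 4 = 'r'

Answer: r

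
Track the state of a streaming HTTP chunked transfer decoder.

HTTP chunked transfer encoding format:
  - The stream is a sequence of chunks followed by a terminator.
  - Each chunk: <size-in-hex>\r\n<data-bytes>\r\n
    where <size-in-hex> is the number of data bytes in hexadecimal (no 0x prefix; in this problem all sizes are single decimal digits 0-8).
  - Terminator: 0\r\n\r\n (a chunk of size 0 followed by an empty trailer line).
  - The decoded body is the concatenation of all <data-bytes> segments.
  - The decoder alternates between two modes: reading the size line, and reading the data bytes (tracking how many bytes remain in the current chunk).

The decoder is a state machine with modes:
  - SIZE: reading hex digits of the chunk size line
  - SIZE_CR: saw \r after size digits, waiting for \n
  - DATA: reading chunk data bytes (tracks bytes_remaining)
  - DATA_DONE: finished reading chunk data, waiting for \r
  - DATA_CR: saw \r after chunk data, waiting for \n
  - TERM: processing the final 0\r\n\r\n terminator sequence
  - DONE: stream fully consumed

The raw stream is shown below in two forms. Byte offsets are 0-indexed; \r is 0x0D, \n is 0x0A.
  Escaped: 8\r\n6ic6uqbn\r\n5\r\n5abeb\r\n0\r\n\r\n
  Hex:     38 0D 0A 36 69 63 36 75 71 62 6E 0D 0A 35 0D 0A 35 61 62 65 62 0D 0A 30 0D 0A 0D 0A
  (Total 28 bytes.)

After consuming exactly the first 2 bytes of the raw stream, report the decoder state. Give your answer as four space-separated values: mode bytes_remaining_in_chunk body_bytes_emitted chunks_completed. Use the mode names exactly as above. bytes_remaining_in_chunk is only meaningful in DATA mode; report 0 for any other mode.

Byte 0 = '8': mode=SIZE remaining=0 emitted=0 chunks_done=0
Byte 1 = 0x0D: mode=SIZE_CR remaining=0 emitted=0 chunks_done=0

Answer: SIZE_CR 0 0 0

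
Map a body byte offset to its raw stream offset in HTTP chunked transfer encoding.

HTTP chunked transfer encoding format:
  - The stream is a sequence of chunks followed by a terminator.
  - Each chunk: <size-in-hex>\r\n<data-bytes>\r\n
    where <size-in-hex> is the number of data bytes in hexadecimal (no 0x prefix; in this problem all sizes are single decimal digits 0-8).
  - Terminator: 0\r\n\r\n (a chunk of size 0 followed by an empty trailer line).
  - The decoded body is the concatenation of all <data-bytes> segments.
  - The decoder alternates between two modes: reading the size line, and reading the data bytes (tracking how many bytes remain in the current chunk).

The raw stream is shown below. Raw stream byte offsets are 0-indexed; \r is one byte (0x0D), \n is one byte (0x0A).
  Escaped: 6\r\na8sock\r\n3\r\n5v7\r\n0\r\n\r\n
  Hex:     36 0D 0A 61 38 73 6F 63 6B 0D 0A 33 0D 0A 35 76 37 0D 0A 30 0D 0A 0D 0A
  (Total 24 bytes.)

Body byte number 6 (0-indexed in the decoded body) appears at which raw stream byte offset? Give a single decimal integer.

Answer: 14

Derivation:
Chunk 1: stream[0..1]='6' size=0x6=6, data at stream[3..9]='a8sock' -> body[0..6], body so far='a8sock'
Chunk 2: stream[11..12]='3' size=0x3=3, data at stream[14..17]='5v7' -> body[6..9], body so far='a8sock5v7'
Chunk 3: stream[19..20]='0' size=0 (terminator). Final body='a8sock5v7' (9 bytes)
Body byte 6 at stream offset 14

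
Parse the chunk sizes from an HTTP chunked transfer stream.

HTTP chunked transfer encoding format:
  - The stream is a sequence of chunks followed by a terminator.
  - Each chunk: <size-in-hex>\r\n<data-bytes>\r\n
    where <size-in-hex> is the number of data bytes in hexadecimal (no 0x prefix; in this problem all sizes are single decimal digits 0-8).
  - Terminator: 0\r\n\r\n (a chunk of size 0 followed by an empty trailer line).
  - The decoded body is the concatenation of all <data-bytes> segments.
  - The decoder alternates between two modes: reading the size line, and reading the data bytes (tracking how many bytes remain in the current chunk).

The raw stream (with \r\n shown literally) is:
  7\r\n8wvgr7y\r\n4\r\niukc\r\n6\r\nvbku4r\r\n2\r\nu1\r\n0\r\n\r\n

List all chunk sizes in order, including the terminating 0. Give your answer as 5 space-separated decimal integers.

Chunk 1: stream[0..1]='7' size=0x7=7, data at stream[3..10]='8wvgr7y' -> body[0..7], body so far='8wvgr7y'
Chunk 2: stream[12..13]='4' size=0x4=4, data at stream[15..19]='iukc' -> body[7..11], body so far='8wvgr7yiukc'
Chunk 3: stream[21..22]='6' size=0x6=6, data at stream[24..30]='vbku4r' -> body[11..17], body so far='8wvgr7yiukcvbku4r'
Chunk 4: stream[32..33]='2' size=0x2=2, data at stream[35..37]='u1' -> body[17..19], body so far='8wvgr7yiukcvbku4ru1'
Chunk 5: stream[39..40]='0' size=0 (terminator). Final body='8wvgr7yiukcvbku4ru1' (19 bytes)

Answer: 7 4 6 2 0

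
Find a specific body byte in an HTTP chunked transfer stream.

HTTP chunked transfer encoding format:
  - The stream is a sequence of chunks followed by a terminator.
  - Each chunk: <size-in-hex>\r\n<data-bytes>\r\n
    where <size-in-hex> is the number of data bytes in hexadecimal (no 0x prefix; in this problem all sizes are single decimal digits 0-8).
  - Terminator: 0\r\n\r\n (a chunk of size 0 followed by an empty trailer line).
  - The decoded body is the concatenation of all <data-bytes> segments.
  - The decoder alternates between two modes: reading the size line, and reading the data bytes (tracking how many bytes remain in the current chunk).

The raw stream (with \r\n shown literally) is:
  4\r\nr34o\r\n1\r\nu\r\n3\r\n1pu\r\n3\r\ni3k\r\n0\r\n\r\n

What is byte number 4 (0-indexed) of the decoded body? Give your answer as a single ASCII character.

Chunk 1: stream[0..1]='4' size=0x4=4, data at stream[3..7]='r34o' -> body[0..4], body so far='r34o'
Chunk 2: stream[9..10]='1' size=0x1=1, data at stream[12..13]='u' -> body[4..5], body so far='r34ou'
Chunk 3: stream[15..16]='3' size=0x3=3, data at stream[18..21]='1pu' -> body[5..8], body so far='r34ou1pu'
Chunk 4: stream[23..24]='3' size=0x3=3, data at stream[26..29]='i3k' -> body[8..11], body so far='r34ou1pui3k'
Chunk 5: stream[31..32]='0' size=0 (terminator). Final body='r34ou1pui3k' (11 bytes)
Body byte 4 = 'u'

Answer: u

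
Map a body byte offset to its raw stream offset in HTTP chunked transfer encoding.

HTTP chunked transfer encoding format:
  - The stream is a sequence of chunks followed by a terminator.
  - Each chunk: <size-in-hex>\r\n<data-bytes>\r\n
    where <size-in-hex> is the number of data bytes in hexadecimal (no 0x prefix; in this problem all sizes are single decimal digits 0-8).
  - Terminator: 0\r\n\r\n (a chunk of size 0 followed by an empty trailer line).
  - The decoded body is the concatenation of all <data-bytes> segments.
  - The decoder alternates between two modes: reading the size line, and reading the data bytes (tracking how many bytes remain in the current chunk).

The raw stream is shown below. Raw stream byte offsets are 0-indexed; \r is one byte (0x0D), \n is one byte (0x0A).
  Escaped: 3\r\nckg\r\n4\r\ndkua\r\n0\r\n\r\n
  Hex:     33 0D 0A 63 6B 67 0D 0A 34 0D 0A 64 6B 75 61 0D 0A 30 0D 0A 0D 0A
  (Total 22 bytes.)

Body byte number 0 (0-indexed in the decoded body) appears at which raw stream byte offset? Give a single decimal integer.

Answer: 3

Derivation:
Chunk 1: stream[0..1]='3' size=0x3=3, data at stream[3..6]='ckg' -> body[0..3], body so far='ckg'
Chunk 2: stream[8..9]='4' size=0x4=4, data at stream[11..15]='dkua' -> body[3..7], body so far='ckgdkua'
Chunk 3: stream[17..18]='0' size=0 (terminator). Final body='ckgdkua' (7 bytes)
Body byte 0 at stream offset 3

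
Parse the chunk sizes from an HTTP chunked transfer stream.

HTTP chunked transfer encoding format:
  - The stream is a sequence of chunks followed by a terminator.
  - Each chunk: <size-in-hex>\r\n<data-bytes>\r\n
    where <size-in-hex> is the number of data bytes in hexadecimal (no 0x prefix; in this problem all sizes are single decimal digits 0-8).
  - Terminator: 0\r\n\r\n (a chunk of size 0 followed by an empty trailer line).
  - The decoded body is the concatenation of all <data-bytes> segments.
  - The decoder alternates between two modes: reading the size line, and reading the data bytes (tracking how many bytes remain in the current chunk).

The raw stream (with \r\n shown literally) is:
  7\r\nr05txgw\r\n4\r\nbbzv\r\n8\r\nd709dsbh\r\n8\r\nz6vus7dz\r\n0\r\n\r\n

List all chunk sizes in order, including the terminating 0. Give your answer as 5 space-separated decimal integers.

Chunk 1: stream[0..1]='7' size=0x7=7, data at stream[3..10]='r05txgw' -> body[0..7], body so far='r05txgw'
Chunk 2: stream[12..13]='4' size=0x4=4, data at stream[15..19]='bbzv' -> body[7..11], body so far='r05txgwbbzv'
Chunk 3: stream[21..22]='8' size=0x8=8, data at stream[24..32]='d709dsbh' -> body[11..19], body so far='r05txgwbbzvd709dsbh'
Chunk 4: stream[34..35]='8' size=0x8=8, data at stream[37..45]='z6vus7dz' -> body[19..27], body so far='r05txgwbbzvd709dsbhz6vus7dz'
Chunk 5: stream[47..48]='0' size=0 (terminator). Final body='r05txgwbbzvd709dsbhz6vus7dz' (27 bytes)

Answer: 7 4 8 8 0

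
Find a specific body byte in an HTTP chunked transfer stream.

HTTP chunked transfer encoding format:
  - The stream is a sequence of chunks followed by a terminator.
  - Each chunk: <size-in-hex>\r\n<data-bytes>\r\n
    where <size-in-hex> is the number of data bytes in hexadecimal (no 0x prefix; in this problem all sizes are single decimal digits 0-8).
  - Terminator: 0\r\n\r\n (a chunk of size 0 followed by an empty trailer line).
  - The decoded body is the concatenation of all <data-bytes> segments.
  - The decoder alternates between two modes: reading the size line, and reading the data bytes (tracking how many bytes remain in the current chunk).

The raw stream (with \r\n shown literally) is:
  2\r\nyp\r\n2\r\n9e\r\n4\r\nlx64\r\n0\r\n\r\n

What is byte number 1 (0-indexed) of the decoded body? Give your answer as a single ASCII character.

Answer: p

Derivation:
Chunk 1: stream[0..1]='2' size=0x2=2, data at stream[3..5]='yp' -> body[0..2], body so far='yp'
Chunk 2: stream[7..8]='2' size=0x2=2, data at stream[10..12]='9e' -> body[2..4], body so far='yp9e'
Chunk 3: stream[14..15]='4' size=0x4=4, data at stream[17..21]='lx64' -> body[4..8], body so far='yp9elx64'
Chunk 4: stream[23..24]='0' size=0 (terminator). Final body='yp9elx64' (8 bytes)
Body byte 1 = 'p'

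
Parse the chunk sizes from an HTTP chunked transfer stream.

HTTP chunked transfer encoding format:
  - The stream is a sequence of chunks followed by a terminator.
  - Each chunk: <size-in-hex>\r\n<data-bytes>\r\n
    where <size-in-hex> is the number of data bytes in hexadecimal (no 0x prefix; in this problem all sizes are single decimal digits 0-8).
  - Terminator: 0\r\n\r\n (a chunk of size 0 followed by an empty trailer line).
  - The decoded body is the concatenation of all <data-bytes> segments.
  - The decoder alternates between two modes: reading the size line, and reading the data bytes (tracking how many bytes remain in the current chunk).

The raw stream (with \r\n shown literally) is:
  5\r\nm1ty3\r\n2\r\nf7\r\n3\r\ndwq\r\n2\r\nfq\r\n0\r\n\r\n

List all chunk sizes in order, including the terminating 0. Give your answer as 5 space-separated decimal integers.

Chunk 1: stream[0..1]='5' size=0x5=5, data at stream[3..8]='m1ty3' -> body[0..5], body so far='m1ty3'
Chunk 2: stream[10..11]='2' size=0x2=2, data at stream[13..15]='f7' -> body[5..7], body so far='m1ty3f7'
Chunk 3: stream[17..18]='3' size=0x3=3, data at stream[20..23]='dwq' -> body[7..10], body so far='m1ty3f7dwq'
Chunk 4: stream[25..26]='2' size=0x2=2, data at stream[28..30]='fq' -> body[10..12], body so far='m1ty3f7dwqfq'
Chunk 5: stream[32..33]='0' size=0 (terminator). Final body='m1ty3f7dwqfq' (12 bytes)

Answer: 5 2 3 2 0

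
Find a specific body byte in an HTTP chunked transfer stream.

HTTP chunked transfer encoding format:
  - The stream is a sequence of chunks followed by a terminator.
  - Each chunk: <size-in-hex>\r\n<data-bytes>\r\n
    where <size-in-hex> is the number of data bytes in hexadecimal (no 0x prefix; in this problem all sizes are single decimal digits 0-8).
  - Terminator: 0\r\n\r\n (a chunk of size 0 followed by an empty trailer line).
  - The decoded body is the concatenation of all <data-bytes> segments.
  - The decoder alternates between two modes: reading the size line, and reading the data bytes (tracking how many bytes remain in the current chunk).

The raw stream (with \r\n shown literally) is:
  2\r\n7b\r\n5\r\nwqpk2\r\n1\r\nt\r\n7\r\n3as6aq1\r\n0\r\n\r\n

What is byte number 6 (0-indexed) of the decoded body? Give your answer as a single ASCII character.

Answer: 2

Derivation:
Chunk 1: stream[0..1]='2' size=0x2=2, data at stream[3..5]='7b' -> body[0..2], body so far='7b'
Chunk 2: stream[7..8]='5' size=0x5=5, data at stream[10..15]='wqpk2' -> body[2..7], body so far='7bwqpk2'
Chunk 3: stream[17..18]='1' size=0x1=1, data at stream[20..21]='t' -> body[7..8], body so far='7bwqpk2t'
Chunk 4: stream[23..24]='7' size=0x7=7, data at stream[26..33]='3as6aq1' -> body[8..15], body so far='7bwqpk2t3as6aq1'
Chunk 5: stream[35..36]='0' size=0 (terminator). Final body='7bwqpk2t3as6aq1' (15 bytes)
Body byte 6 = '2'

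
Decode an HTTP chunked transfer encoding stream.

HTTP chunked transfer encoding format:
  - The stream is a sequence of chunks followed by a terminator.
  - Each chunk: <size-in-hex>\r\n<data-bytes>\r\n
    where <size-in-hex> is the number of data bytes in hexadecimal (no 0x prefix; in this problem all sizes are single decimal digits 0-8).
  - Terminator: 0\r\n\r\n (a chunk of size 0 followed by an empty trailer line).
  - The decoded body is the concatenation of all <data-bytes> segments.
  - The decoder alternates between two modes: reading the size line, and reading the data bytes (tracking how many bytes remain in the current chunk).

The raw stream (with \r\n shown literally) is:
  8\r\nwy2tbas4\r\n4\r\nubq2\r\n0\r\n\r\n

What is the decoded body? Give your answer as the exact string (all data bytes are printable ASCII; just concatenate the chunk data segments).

Answer: wy2tbas4ubq2

Derivation:
Chunk 1: stream[0..1]='8' size=0x8=8, data at stream[3..11]='wy2tbas4' -> body[0..8], body so far='wy2tbas4'
Chunk 2: stream[13..14]='4' size=0x4=4, data at stream[16..20]='ubq2' -> body[8..12], body so far='wy2tbas4ubq2'
Chunk 3: stream[22..23]='0' size=0 (terminator). Final body='wy2tbas4ubq2' (12 bytes)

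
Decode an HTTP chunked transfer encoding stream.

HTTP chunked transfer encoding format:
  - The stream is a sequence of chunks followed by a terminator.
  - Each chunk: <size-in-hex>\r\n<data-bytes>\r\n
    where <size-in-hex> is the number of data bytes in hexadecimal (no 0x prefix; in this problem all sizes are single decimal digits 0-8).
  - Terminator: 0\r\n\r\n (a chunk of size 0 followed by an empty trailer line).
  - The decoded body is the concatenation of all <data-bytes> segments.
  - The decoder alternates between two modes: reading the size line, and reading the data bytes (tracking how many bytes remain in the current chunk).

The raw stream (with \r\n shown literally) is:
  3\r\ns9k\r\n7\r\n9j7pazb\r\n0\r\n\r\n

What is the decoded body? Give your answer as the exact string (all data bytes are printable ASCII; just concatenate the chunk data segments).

Chunk 1: stream[0..1]='3' size=0x3=3, data at stream[3..6]='s9k' -> body[0..3], body so far='s9k'
Chunk 2: stream[8..9]='7' size=0x7=7, data at stream[11..18]='9j7pazb' -> body[3..10], body so far='s9k9j7pazb'
Chunk 3: stream[20..21]='0' size=0 (terminator). Final body='s9k9j7pazb' (10 bytes)

Answer: s9k9j7pazb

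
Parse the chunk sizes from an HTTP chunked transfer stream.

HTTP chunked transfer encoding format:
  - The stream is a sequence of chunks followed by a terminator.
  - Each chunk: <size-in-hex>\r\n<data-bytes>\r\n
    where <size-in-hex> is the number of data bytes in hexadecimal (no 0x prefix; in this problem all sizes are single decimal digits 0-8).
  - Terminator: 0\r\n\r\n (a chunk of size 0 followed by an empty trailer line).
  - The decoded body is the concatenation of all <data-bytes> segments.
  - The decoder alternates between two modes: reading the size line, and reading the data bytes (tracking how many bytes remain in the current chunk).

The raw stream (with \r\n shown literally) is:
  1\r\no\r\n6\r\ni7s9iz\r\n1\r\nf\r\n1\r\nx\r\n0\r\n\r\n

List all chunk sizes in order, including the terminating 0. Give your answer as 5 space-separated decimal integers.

Chunk 1: stream[0..1]='1' size=0x1=1, data at stream[3..4]='o' -> body[0..1], body so far='o'
Chunk 2: stream[6..7]='6' size=0x6=6, data at stream[9..15]='i7s9iz' -> body[1..7], body so far='oi7s9iz'
Chunk 3: stream[17..18]='1' size=0x1=1, data at stream[20..21]='f' -> body[7..8], body so far='oi7s9izf'
Chunk 4: stream[23..24]='1' size=0x1=1, data at stream[26..27]='x' -> body[8..9], body so far='oi7s9izfx'
Chunk 5: stream[29..30]='0' size=0 (terminator). Final body='oi7s9izfx' (9 bytes)

Answer: 1 6 1 1 0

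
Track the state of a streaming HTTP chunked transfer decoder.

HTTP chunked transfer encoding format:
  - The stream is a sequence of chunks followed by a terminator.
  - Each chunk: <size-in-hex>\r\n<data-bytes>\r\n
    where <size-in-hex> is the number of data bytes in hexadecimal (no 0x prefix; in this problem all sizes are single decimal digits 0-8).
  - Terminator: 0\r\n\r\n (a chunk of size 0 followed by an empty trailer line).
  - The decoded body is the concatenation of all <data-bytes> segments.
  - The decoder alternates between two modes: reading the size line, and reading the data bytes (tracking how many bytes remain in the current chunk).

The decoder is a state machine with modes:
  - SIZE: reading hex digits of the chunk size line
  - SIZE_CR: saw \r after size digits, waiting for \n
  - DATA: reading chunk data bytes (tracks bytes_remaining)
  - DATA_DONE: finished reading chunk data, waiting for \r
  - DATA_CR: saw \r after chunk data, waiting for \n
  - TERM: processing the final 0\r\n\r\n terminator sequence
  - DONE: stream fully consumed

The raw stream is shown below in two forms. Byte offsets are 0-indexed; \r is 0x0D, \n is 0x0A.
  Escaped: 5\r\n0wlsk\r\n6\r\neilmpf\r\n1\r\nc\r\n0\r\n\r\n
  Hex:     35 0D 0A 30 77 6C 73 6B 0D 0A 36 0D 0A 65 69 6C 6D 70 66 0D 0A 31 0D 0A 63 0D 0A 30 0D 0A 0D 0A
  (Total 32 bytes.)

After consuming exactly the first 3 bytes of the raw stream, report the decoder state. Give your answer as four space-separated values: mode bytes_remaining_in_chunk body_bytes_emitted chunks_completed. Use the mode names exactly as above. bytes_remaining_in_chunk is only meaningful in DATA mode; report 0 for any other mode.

Byte 0 = '5': mode=SIZE remaining=0 emitted=0 chunks_done=0
Byte 1 = 0x0D: mode=SIZE_CR remaining=0 emitted=0 chunks_done=0
Byte 2 = 0x0A: mode=DATA remaining=5 emitted=0 chunks_done=0

Answer: DATA 5 0 0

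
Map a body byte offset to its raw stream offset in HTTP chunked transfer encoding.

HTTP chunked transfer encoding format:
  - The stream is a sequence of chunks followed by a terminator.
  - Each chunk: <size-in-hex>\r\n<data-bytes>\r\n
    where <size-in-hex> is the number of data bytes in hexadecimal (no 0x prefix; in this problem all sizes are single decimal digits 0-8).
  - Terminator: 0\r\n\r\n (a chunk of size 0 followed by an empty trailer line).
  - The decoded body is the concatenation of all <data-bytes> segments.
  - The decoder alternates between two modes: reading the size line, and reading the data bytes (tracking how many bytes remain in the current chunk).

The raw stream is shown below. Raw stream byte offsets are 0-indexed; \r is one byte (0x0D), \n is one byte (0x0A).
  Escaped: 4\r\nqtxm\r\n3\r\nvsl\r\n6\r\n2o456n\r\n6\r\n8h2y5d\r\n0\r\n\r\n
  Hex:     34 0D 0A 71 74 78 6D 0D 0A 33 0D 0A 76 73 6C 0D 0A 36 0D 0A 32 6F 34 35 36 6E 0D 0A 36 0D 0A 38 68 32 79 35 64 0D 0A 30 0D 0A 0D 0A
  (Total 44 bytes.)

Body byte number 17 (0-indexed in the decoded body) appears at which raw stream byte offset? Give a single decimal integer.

Chunk 1: stream[0..1]='4' size=0x4=4, data at stream[3..7]='qtxm' -> body[0..4], body so far='qtxm'
Chunk 2: stream[9..10]='3' size=0x3=3, data at stream[12..15]='vsl' -> body[4..7], body so far='qtxmvsl'
Chunk 3: stream[17..18]='6' size=0x6=6, data at stream[20..26]='2o456n' -> body[7..13], body so far='qtxmvsl2o456n'
Chunk 4: stream[28..29]='6' size=0x6=6, data at stream[31..37]='8h2y5d' -> body[13..19], body so far='qtxmvsl2o456n8h2y5d'
Chunk 5: stream[39..40]='0' size=0 (terminator). Final body='qtxmvsl2o456n8h2y5d' (19 bytes)
Body byte 17 at stream offset 35

Answer: 35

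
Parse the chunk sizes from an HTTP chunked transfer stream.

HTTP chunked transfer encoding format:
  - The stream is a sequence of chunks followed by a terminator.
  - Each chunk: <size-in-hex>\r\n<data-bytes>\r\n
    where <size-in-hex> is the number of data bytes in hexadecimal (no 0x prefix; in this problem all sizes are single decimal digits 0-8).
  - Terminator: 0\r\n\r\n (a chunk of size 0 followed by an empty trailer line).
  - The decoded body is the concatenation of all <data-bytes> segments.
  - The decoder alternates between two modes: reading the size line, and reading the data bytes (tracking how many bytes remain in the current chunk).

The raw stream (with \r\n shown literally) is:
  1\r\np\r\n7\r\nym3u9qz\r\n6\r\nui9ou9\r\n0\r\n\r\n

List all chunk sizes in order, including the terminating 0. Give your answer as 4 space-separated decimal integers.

Answer: 1 7 6 0

Derivation:
Chunk 1: stream[0..1]='1' size=0x1=1, data at stream[3..4]='p' -> body[0..1], body so far='p'
Chunk 2: stream[6..7]='7' size=0x7=7, data at stream[9..16]='ym3u9qz' -> body[1..8], body so far='pym3u9qz'
Chunk 3: stream[18..19]='6' size=0x6=6, data at stream[21..27]='ui9ou9' -> body[8..14], body so far='pym3u9qzui9ou9'
Chunk 4: stream[29..30]='0' size=0 (terminator). Final body='pym3u9qzui9ou9' (14 bytes)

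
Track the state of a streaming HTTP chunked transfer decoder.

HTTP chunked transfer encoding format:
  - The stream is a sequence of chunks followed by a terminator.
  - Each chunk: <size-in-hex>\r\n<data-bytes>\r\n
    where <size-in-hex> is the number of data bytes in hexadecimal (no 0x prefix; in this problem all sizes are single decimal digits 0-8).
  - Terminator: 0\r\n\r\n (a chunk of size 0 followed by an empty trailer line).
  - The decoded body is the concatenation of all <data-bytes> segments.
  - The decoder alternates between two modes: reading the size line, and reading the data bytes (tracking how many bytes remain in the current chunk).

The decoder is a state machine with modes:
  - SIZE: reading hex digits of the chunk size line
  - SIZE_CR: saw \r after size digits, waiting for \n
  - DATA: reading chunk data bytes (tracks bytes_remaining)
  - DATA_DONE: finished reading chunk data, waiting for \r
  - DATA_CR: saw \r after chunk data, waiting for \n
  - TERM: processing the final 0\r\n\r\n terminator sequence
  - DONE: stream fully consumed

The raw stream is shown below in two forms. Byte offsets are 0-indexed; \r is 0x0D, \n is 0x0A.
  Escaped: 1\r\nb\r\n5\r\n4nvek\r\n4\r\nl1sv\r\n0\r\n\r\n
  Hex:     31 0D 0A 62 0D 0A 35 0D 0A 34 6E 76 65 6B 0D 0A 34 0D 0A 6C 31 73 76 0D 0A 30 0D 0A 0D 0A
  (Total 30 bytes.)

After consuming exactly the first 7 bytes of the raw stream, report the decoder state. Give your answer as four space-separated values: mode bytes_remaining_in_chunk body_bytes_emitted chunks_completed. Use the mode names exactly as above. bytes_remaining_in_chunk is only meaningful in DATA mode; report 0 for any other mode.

Byte 0 = '1': mode=SIZE remaining=0 emitted=0 chunks_done=0
Byte 1 = 0x0D: mode=SIZE_CR remaining=0 emitted=0 chunks_done=0
Byte 2 = 0x0A: mode=DATA remaining=1 emitted=0 chunks_done=0
Byte 3 = 'b': mode=DATA_DONE remaining=0 emitted=1 chunks_done=0
Byte 4 = 0x0D: mode=DATA_CR remaining=0 emitted=1 chunks_done=0
Byte 5 = 0x0A: mode=SIZE remaining=0 emitted=1 chunks_done=1
Byte 6 = '5': mode=SIZE remaining=0 emitted=1 chunks_done=1

Answer: SIZE 0 1 1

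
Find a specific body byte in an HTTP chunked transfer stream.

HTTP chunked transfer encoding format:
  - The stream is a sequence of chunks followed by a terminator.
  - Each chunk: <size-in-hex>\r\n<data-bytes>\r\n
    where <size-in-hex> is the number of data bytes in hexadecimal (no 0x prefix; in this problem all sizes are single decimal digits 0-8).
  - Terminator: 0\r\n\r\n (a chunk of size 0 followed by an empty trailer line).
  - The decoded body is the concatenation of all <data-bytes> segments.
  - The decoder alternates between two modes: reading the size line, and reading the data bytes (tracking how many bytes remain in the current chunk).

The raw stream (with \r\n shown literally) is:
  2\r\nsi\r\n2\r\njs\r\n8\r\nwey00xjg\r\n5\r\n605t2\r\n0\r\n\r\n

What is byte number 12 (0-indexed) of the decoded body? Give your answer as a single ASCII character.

Answer: 6

Derivation:
Chunk 1: stream[0..1]='2' size=0x2=2, data at stream[3..5]='si' -> body[0..2], body so far='si'
Chunk 2: stream[7..8]='2' size=0x2=2, data at stream[10..12]='js' -> body[2..4], body so far='sijs'
Chunk 3: stream[14..15]='8' size=0x8=8, data at stream[17..25]='wey00xjg' -> body[4..12], body so far='sijswey00xjg'
Chunk 4: stream[27..28]='5' size=0x5=5, data at stream[30..35]='605t2' -> body[12..17], body so far='sijswey00xjg605t2'
Chunk 5: stream[37..38]='0' size=0 (terminator). Final body='sijswey00xjg605t2' (17 bytes)
Body byte 12 = '6'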